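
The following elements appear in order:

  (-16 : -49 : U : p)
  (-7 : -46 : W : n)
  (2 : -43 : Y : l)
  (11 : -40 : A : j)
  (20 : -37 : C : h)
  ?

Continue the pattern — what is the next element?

(29 : -34 : E : f)

First slot: -16, -7, 2, 11, 20 → 29 (+9 each step).
Second slot: -49, -46, -43, -40, -37 → -34 (+3 each step).
First letter: letters move forward 2 places in the alphabet, wrapping Z→A; U, W, Y, A, C → E.
For the second letter, letters move back 2 places in the alphabet: p, n, l, j, h → f.
Combining the parts gives (29 : -34 : E : f).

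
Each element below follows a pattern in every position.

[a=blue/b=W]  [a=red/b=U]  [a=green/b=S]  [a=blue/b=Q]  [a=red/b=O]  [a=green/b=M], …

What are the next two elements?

[a=blue/b=K], [a=red/b=I]

A — repeats blue → red → green: blue, red, green, blue, red, green → blue → red.
B: letters move back 2 places in the alphabet; W, U, S, Q, O, M → K → I.
Putting the parts together: [a=blue/b=K] and then [a=red/b=I].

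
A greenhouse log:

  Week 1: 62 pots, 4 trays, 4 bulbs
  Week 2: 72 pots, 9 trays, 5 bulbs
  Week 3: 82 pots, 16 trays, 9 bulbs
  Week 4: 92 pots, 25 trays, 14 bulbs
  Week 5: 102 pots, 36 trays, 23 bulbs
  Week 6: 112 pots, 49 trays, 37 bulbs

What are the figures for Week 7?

Pots: +10 each step, so 62, 72, 82, 92, 102, 112 → 122.
Trays: 4, 9, 16, 25, 36, 49 → 64 (perfect squares: 2², 3², 4², …).
Bulbs goes 4, 5, 9, 14, 23, 37 → 60 (each term is the sum of the two before it).
Putting it together: 122 pots, 64 trays, 60 bulbs.

122 pots, 64 trays, 60 bulbs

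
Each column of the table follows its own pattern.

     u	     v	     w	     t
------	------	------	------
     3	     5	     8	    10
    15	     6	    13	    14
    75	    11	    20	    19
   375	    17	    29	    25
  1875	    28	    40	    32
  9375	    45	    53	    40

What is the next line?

Column u: ×5 each step; 3, 15, 75, 375, 1875, 9375 → 46875.
Column v goes 5, 6, 11, 17, 28, 45 → 73 (each term is the sum of the two before it).
For the column w, differences are 5, 7, 9, … (increasing by 2 each time): 8, 13, 20, 29, 40, 53 → 68.
For the column t, differences are 4, 5, 6, … (increasing by 1 each time): 10, 14, 19, 25, 32, 40 → 49.
So the next line is 46875  73  68  49.

46875  73  68  49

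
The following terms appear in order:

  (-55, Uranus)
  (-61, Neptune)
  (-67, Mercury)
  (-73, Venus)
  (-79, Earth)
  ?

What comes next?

First value goes -55, -61, -67, -73, -79 → -85 (−6 each step).
For the planet, runs through the planets Mercury→Neptune: Uranus, Neptune, Mercury, Venus, Earth → Mars.
So the next term is (-85, Mars).

(-85, Mars)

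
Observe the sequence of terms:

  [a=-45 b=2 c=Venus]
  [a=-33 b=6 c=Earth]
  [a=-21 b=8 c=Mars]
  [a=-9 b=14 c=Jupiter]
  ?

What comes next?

A — +12 each step: -45, -33, -21, -9 → 3.
B goes 2, 6, 8, 14 → 22 (each term is the sum of the two before it).
C — runs through the planets Mercury→Neptune: Venus, Earth, Mars, Jupiter → Saturn.
Putting it together: [a=3 b=22 c=Saturn].

[a=3 b=22 c=Saturn]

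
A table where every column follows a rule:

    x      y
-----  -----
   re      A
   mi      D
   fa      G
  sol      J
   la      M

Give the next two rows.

Column x: re, mi, fa, sol, la → ti → do (runs through the solfège scale do→ti).
For the column y, letters move forward 3 places in the alphabet: A, D, G, J, M → P → S.
So the next two rows are ti  P and do  S.

ti  P; do  S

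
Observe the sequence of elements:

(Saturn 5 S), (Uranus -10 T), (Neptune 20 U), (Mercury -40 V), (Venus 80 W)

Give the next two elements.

Planet — runs through the planets Mercury→Neptune: Saturn, Uranus, Neptune, Mercury, Venus → Earth → Mars.
Second entry goes 5, -10, 20, -40, 80 → -160 → 320 (×(-2) each step).
Letter: letters move forward 1 place in the alphabet; S, T, U, V, W → X → Y.
So the next two elements are (Earth -160 X) and (Mars 320 Y).

(Earth -160 X), (Mars 320 Y)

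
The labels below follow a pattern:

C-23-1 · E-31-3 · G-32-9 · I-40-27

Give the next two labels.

For the letter, letters move forward 2 places in the alphabet: C, E, G, I → K → M.
Second component: 23, 31, 32, 40 → 41 → 49 (alternating steps +8, +1, +8, +1, …).
For the third component, ×3 each step: 1, 3, 9, 27 → 81 → 243.
So the next two labels are K-41-81 and M-49-243.

K-41-81, M-49-243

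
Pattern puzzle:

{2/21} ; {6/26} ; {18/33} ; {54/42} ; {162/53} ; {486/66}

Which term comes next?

{1458/81}

First value: 2, 6, 18, 54, 162, 486 → 1458 (×3 each step).
Second value: differences are 5, 7, 9, … (increasing by 2 each time), so 21, 26, 33, 42, 53, 66 → 81.
Combining the parts gives {1458/81}.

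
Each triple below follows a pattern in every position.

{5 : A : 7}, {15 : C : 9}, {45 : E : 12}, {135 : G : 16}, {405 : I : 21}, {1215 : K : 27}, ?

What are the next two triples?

First component: ×3 each step, so 5, 15, 45, 135, 405, 1215 → 3645 → 10935.
Letter: letters move forward 2 places in the alphabet, so A, C, E, G, I, K → M → O.
Third component goes 7, 9, 12, 16, 21, 27 → 34 → 42 (differences are 2, 3, 4, … (increasing by 1 each time)).
So the next two triples are {3645 : M : 34} and {10935 : O : 42}.

{3645 : M : 34}, {10935 : O : 42}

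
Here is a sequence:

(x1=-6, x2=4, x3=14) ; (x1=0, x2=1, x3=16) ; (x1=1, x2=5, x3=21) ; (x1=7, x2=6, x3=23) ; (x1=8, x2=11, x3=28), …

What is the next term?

X1 goes -6, 0, 1, 7, 8 → 14 (alternating steps +6, +1, +6, +1, …).
X2: each term is the sum of the two before it, so 4, 1, 5, 6, 11 → 17.
For the x3, alternating steps +2, +5, +2, +5, …: 14, 16, 21, 23, 28 → 30.
So the next term is (x1=14, x2=17, x3=30).

(x1=14, x2=17, x3=30)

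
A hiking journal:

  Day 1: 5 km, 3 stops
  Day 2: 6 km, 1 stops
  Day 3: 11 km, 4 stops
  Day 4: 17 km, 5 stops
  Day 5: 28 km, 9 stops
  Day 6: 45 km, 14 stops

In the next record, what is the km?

73

Km: each term is the sum of the two before it; 5, 6, 11, 17, 28, 45 → 73.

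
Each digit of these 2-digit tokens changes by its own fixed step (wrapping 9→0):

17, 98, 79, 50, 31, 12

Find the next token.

93

First digit: −2 each step, mod 10, so 1, 9, 7, 5, 3, 1 → 9.
Second digit: +1 each step, mod 10, so 7, 8, 9, 0, 1, 2 → 3.
Combining the parts gives 93.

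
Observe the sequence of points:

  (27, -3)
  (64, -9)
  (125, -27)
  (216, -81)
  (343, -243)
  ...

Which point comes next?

First slot: perfect cubes: 3³, 4³, 5³, …, so 27, 64, 125, 216, 343 → 512.
Second slot: ×3 each step, so -3, -9, -27, -81, -243 → -729.
Putting it together: (512, -729).

(512, -729)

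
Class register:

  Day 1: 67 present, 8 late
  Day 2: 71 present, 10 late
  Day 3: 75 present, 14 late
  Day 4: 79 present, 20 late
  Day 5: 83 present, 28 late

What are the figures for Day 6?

87 present, 38 late

Present: 67, 71, 75, 79, 83 → 87 (+4 each step).
Late: differences are 2, 4, 6, … (increasing by 2 each time); 8, 10, 14, 20, 28 → 38.
Combining the parts gives 87 present, 38 late.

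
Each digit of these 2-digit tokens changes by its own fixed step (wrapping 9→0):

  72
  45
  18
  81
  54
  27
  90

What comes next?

First digit: −3 each step, mod 10, so 7, 4, 1, 8, 5, 2, 9 → 6.
Second digit goes 2, 5, 8, 1, 4, 7, 0 → 3 (+3 each step, mod 10).
So the next token is 63.

63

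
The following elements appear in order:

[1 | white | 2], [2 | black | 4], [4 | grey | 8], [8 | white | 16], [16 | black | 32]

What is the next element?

First entry: 1, 2, 4, 8, 16 → 32 (×2 each step).
Shade — repeats white → black → grey: white, black, grey, white, black → grey.
Third entry: ×2 each step, so 2, 4, 8, 16, 32 → 64.
Putting it together: [32 | grey | 64].

[32 | grey | 64]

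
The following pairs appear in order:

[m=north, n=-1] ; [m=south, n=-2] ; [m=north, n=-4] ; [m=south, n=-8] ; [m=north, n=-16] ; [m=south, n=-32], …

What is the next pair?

M: alternates north ↔ south, so north, south, north, south, north, south → north.
N: ×2 each step; -1, -2, -4, -8, -16, -32 → -64.
So the next pair is [m=north, n=-64].

[m=north, n=-64]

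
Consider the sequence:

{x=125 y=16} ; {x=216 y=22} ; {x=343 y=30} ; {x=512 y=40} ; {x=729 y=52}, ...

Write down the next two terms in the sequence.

{x=1000 y=66}, {x=1331 y=82}

X: 125, 216, 343, 512, 729 → 1000 → 1331 (perfect cubes: 5³, 6³, 7³, …).
Y goes 16, 22, 30, 40, 52 → 66 → 82 (differences are 6, 8, 10, … (increasing by 2 each time)).
So the next two terms are {x=1000 y=66} and {x=1331 y=82}.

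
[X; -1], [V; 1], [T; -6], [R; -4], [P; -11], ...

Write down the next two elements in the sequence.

Letter goes X, V, T, R, P → N → L (letters move back 2 places in the alphabet).
Second value: alternating steps +2, −7, +2, −7, …, so -1, 1, -6, -4, -11 → -9 → -16.
So the next two elements are [N; -9] and [L; -16].

[N; -9], [L; -16]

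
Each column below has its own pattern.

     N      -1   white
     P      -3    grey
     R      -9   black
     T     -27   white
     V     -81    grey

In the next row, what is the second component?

-243

Second component: -1, -3, -9, -27, -81 → -243 (×3 each step).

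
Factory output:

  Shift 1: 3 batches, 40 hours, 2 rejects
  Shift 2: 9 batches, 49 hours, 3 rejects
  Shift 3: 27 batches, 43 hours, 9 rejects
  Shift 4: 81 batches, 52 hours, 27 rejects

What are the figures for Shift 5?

Batches: 3, 9, 27, 81 → 243 (×3 each step).
For the hours, alternating steps +9, −6, +9, −6, …: 40, 49, 43, 52 → 46.
Rejects: 2, 3, 9, 27 → 81 (always the previous value of the batches).
Combining the parts gives 243 batches, 46 hours, 81 rejects.

243 batches, 46 hours, 81 rejects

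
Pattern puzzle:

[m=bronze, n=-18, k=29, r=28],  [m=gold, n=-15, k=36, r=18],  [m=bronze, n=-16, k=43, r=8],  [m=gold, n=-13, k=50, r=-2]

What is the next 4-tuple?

[m=bronze, n=-14, k=57, r=-12]

M: bronze, gold, bronze, gold → bronze (alternates bronze ↔ gold).
N: alternating steps +3, −1, +3, −1, …, so -18, -15, -16, -13 → -14.
K: +7 each step, so 29, 36, 43, 50 → 57.
R goes 28, 18, 8, -2 → -12 (−10 each step).
Putting it together: [m=bronze, n=-14, k=57, r=-12].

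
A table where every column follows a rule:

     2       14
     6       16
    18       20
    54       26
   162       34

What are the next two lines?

First component: 2, 6, 18, 54, 162 → 486 → 1458 (×3 each step).
Second component: differences are 2, 4, 6, … (increasing by 2 each time); 14, 16, 20, 26, 34 → 44 → 56.
So the next two lines are 486  44 and 1458  56.

486  44; 1458  56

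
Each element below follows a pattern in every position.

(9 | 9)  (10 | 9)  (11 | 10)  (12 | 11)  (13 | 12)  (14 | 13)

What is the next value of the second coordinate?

For the first coordinate, +1 each step: 9, 10, 11, 12, 13, 14 → 15.
For the second coordinate, always the previous value of the first coordinate: 9, 9, 10, 11, 12, 13 → 14.

14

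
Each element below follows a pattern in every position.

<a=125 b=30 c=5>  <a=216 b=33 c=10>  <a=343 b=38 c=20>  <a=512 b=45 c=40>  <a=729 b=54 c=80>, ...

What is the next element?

<a=1000 b=65 c=160>

A — perfect cubes: 5³, 6³, 7³, …: 125, 216, 343, 512, 729 → 1000.
For the b, differences are 3, 5, 7, … (increasing by 2 each time): 30, 33, 38, 45, 54 → 65.
C: 5, 10, 20, 40, 80 → 160 (×2 each step).
Putting it together: <a=1000 b=65 c=160>.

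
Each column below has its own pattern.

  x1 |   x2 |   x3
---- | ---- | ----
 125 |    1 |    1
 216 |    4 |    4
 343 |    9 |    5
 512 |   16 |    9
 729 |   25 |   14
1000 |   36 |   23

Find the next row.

1331  49  37

Column x1 goes 125, 216, 343, 512, 729, 1000 → 1331 (perfect cubes: 5³, 6³, 7³, …).
Column x2: perfect squares: 1², 2², 3², …; 1, 4, 9, 16, 25, 36 → 49.
Column x3: each term is the sum of the two before it; 1, 4, 5, 9, 14, 23 → 37.
Combining the parts gives 1331  49  37.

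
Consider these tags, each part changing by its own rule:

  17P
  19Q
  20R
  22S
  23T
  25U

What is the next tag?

First component: alternating steps +2, +1, +2, +1, …, so 17, 19, 20, 22, 23, 25 → 26.
Letter goes P, Q, R, S, T, U → V (letters move forward 1 place in the alphabet).
Putting it together: 26V.

26V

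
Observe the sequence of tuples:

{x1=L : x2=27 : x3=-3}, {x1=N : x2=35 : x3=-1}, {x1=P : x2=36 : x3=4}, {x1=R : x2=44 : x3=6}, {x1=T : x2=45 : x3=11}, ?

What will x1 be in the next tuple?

V

X1: letters move forward 2 places in the alphabet, so L, N, P, R, T → V.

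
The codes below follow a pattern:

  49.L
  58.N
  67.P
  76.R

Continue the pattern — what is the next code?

First component — +9 each step: 49, 58, 67, 76 → 85.
Letter: letters move forward 2 places in the alphabet, so L, N, P, R → T.
Combining the parts gives 85.T.

85.T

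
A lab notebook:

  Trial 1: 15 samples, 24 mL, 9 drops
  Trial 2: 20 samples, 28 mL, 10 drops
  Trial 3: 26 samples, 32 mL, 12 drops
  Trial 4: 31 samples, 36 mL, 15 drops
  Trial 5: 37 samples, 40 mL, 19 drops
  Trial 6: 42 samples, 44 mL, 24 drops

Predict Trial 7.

48 samples, 48 mL, 30 drops

Samples — alternating steps +5, +6, +5, +6, …: 15, 20, 26, 31, 37, 42 → 48.
ML: +4 each step, so 24, 28, 32, 36, 40, 44 → 48.
Drops: differences are 1, 2, 3, … (increasing by 1 each time); 9, 10, 12, 15, 19, 24 → 30.
Combining the parts gives 48 samples, 48 mL, 30 drops.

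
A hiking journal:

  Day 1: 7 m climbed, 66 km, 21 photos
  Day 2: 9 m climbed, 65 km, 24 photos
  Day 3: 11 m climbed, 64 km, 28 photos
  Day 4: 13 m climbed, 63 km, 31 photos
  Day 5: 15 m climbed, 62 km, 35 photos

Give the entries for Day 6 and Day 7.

17 m climbed, 61 km, 38 photos; 19 m climbed, 60 km, 42 photos

M climbed: +2 each step; 7, 9, 11, 13, 15 → 17 → 19.
Km goes 66, 65, 64, 63, 62 → 61 → 60 (−1 each step).
For the photos, alternating steps +3, +4, +3, +4, …: 21, 24, 28, 31, 35 → 38 → 42.
So the next two records are 17 m climbed, 61 km, 38 photos and 19 m climbed, 60 km, 42 photos.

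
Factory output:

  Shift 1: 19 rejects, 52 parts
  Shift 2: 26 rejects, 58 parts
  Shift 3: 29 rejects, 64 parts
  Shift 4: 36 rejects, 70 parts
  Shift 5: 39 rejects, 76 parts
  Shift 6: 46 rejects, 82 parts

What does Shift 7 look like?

49 rejects, 88 parts

Rejects goes 19, 26, 29, 36, 39, 46 → 49 (alternating steps +7, +3, +7, +3, …).
Parts: 52, 58, 64, 70, 76, 82 → 88 (+6 each step).
Combining the parts gives 49 rejects, 88 parts.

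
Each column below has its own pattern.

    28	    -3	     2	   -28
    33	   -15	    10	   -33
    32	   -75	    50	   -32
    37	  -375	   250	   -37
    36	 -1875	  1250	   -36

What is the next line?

First component: alternating steps +5, −1, +5, −1, …, so 28, 33, 32, 37, 36 → 41.
Second component: -3, -15, -75, -375, -1875 → -9375 (×5 each step).
Third component: 2, 10, 50, 250, 1250 → 6250 (×5 each step).
Fourth component: always the negative of the first component; -28, -33, -32, -37, -36 → -41.
So the next line is 41  -9375  6250  -41.

41  -9375  6250  -41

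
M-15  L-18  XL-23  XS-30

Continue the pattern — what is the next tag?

For the size, runs through clothing sizes XS→XL: M, L, XL, XS → S.
For the second component, differences are 3, 5, 7, … (increasing by 2 each time): 15, 18, 23, 30 → 39.
Putting it together: S-39.

S-39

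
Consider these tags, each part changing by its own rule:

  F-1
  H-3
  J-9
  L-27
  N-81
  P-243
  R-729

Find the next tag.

T-2187

Letter: letters move forward 2 places in the alphabet; F, H, J, L, N, P, R → T.
Second component: ×3 each step, so 1, 3, 9, 27, 81, 243, 729 → 2187.
Combining the parts gives T-2187.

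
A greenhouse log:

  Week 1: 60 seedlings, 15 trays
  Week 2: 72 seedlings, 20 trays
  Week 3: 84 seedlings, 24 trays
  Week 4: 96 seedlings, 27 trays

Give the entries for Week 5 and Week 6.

108 seedlings, 29 trays; 120 seedlings, 30 trays

Seedlings: +12 each step; 60, 72, 84, 96 → 108 → 120.
Trays goes 15, 20, 24, 27 → 29 → 30 (differences are 5, 4, 3, … (decreasing by 1 each time)).
Putting the parts together: 108 seedlings, 29 trays and then 120 seedlings, 30 trays.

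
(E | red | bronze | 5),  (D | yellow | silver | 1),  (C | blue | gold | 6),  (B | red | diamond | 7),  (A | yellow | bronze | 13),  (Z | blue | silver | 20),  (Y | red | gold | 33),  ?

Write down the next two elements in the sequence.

(X | yellow | diamond | 53), (W | blue | bronze | 86)

Letter: E, D, C, B, A, Z, Y → X → W (letters move back 1 place in the alphabet, wrapping A→Z).
Colour: repeats red → yellow → blue; red, yellow, blue, red, yellow, blue, red → yellow → blue.
Rank: repeats bronze → silver → gold → diamond; bronze, silver, gold, diamond, bronze, silver, gold → diamond → bronze.
Fourth entry: 5, 1, 6, 7, 13, 20, 33 → 53 → 86 (each term is the sum of the two before it).
Putting the parts together: (X | yellow | diamond | 53) and then (W | blue | bronze | 86).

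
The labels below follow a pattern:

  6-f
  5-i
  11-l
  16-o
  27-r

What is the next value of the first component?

First component goes 6, 5, 11, 16, 27 → 43 (each term is the sum of the two before it).

43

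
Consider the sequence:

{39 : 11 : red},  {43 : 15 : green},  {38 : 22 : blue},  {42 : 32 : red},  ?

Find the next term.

{37 : 45 : green}

First value — alternating steps +4, −5, +4, −5, …: 39, 43, 38, 42 → 37.
Second value: differences are 4, 7, 10, … (increasing by 3 each time), so 11, 15, 22, 32 → 45.
Colour: red, green, blue, red → green (repeats red → green → blue).
So the next term is {37 : 45 : green}.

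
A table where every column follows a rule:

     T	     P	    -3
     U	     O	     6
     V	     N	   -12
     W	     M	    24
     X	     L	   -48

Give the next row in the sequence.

First letter: letters move forward 1 place in the alphabet, so T, U, V, W, X → Y.
For the second letter, letters move back 1 place in the alphabet: P, O, N, M, L → K.
Third component: ×(-2) each step, so -3, 6, -12, 24, -48 → 96.
So the next row is Y  K  96.

Y  K  96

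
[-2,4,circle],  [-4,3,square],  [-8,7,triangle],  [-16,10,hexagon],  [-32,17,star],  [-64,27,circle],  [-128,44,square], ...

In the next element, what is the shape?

triangle

Shape: repeats circle → square → triangle → hexagon → star; circle, square, triangle, hexagon, star, circle, square → triangle.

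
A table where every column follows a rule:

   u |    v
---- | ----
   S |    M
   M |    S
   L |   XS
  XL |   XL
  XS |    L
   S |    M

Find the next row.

Column u: repeats S → M → L → XL → XS, so S, M, L, XL, XS, S → M.
For the column v, repeats M → S → XS → XL → L: M, S, XS, XL, L, M → S.
Putting it together: M  S.

M  S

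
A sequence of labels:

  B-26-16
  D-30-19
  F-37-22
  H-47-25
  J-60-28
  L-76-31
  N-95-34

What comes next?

P-117-37

Letter goes B, D, F, H, J, L, N → P (letters move forward 2 places in the alphabet).
Second component — differences are 4, 7, 10, … (increasing by 3 each time): 26, 30, 37, 47, 60, 76, 95 → 117.
Third component: +3 each step, so 16, 19, 22, 25, 28, 31, 34 → 37.
Putting it together: P-117-37.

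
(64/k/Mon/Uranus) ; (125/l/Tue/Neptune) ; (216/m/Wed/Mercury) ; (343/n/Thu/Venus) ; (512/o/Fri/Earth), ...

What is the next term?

(729/p/Sat/Mars)

First component — perfect cubes: 4³, 5³, 6³, …: 64, 125, 216, 343, 512 → 729.
Letter: k, l, m, n, o → p (letters move forward 1 place in the alphabet).
Day: runs through the weekdays Mon→Sun; Mon, Tue, Wed, Thu, Fri → Sat.
Planet: runs through the planets Mercury→Neptune, so Uranus, Neptune, Mercury, Venus, Earth → Mars.
Combining the parts gives (729/p/Sat/Mars).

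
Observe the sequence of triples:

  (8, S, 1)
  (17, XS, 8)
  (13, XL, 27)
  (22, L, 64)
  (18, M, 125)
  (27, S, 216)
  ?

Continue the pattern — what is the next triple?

For the first entry, alternating steps +9, −4, +9, −4, …: 8, 17, 13, 22, 18, 27 → 23.
Size: repeats S → XS → XL → L → M; S, XS, XL, L, M, S → XS.
Third entry goes 1, 8, 27, 64, 125, 216 → 343 (perfect cubes: 1³, 2³, 3³, …).
Combining the parts gives (23, XS, 343).

(23, XS, 343)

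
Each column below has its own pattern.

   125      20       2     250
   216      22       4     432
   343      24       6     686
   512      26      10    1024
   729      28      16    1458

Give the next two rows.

First component goes 125, 216, 343, 512, 729 → 1000 → 1331 (perfect cubes: 5³, 6³, 7³, …).
Second component: +2 each step; 20, 22, 24, 26, 28 → 30 → 32.
For the third component, each term is the sum of the two before it: 2, 4, 6, 10, 16 → 26 → 42.
Fourth component — always 2 × the first component: 250, 432, 686, 1024, 1458 → 2000 → 2662.
Putting the parts together: 1000  30  26  2000 and then 1331  32  42  2662.

1000  30  26  2000; 1331  32  42  2662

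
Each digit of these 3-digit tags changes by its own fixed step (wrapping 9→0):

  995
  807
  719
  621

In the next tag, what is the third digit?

Third digit goes 5, 7, 9, 1 → 3 (+2 each step, mod 10).

3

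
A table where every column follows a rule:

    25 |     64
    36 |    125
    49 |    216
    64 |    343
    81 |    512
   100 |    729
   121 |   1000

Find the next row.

144  1331

First component goes 25, 36, 49, 64, 81, 100, 121 → 144 (perfect squares: 5², 6², 7², …).
Second component: perfect cubes: 4³, 5³, 6³, …, so 64, 125, 216, 343, 512, 729, 1000 → 1331.
Putting it together: 144  1331.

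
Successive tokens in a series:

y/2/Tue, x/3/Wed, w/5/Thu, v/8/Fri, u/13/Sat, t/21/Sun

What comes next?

Letter: y, x, w, v, u, t → s (letters move back 1 place in the alphabet).
For the second component, each term is the sum of the two before it: 2, 3, 5, 8, 13, 21 → 34.
Day: runs through the weekdays Mon→Sun; Tue, Wed, Thu, Fri, Sat, Sun → Mon.
So the next token is s/34/Mon.

s/34/Mon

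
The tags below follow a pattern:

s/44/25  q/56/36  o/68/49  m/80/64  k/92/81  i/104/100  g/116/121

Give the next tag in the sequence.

For the letter, letters move back 2 places in the alphabet: s, q, o, m, k, i, g → e.
Second component goes 44, 56, 68, 80, 92, 104, 116 → 128 (+12 each step).
Third component goes 25, 36, 49, 64, 81, 100, 121 → 144 (perfect squares: 5², 6², 7², …).
So the next tag is e/128/144.

e/128/144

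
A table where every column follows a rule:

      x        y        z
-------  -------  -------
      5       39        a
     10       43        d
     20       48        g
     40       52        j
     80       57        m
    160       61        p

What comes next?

320  66  s

Column x: ×2 each step; 5, 10, 20, 40, 80, 160 → 320.
Column y: alternating steps +4, +5, +4, +5, …, so 39, 43, 48, 52, 57, 61 → 66.
Column z: letters move forward 3 places in the alphabet, so a, d, g, j, m, p → s.
Putting it together: 320  66  s.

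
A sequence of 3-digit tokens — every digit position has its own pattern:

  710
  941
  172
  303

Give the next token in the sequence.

534

First digit — +2 each step, mod 10: 7, 9, 1, 3 → 5.
Second digit: +3 each step, mod 10; 1, 4, 7, 0 → 3.
Third digit: 0, 1, 2, 3 → 4 (+1 each step, mod 10).
Putting it together: 534.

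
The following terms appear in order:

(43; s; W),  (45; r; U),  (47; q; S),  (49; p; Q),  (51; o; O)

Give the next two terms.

For the first value, +2 each step: 43, 45, 47, 49, 51 → 53 → 55.
First letter: s, r, q, p, o → n → m (letters move back 1 place in the alphabet).
Second letter: letters move back 2 places in the alphabet; W, U, S, Q, O → M → K.
So the next two terms are (53; n; M) and (55; m; K).

(53; n; M), (55; m; K)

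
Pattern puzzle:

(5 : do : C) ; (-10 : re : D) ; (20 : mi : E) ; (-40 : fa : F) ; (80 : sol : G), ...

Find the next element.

First coordinate: 5, -10, 20, -40, 80 → -160 (×(-2) each step).
Note: runs through the solfège scale do→ti; do, re, mi, fa, sol → la.
For the letter, letters move forward 1 place in the alphabet: C, D, E, F, G → H.
So the next element is (-160 : la : H).

(-160 : la : H)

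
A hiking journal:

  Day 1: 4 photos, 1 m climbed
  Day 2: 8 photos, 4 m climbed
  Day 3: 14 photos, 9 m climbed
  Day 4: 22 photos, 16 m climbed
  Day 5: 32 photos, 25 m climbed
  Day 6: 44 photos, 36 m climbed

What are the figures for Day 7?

Photos goes 4, 8, 14, 22, 32, 44 → 58 (differences are 4, 6, 8, … (increasing by 2 each time)).
For the m climbed, perfect squares: 1², 2², 3², …: 1, 4, 9, 16, 25, 36 → 49.
Putting it together: 58 photos, 49 m climbed.

58 photos, 49 m climbed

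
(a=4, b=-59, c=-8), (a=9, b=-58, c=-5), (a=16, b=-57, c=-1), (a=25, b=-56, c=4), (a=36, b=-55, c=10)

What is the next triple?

(a=49, b=-54, c=17)

A: perfect squares: 2², 3², 4², …; 4, 9, 16, 25, 36 → 49.
For the b, +1 each step: -59, -58, -57, -56, -55 → -54.
C: differences are 3, 4, 5, … (increasing by 1 each time); -8, -5, -1, 4, 10 → 17.
Putting it together: (a=49, b=-54, c=17).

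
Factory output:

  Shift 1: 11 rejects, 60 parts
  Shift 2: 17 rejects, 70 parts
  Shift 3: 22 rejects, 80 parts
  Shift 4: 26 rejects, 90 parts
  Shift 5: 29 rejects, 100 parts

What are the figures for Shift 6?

31 rejects, 110 parts

Rejects: differences are 6, 5, 4, … (decreasing by 1 each time); 11, 17, 22, 26, 29 → 31.
For the parts, +10 each step: 60, 70, 80, 90, 100 → 110.
Combining the parts gives 31 rejects, 110 parts.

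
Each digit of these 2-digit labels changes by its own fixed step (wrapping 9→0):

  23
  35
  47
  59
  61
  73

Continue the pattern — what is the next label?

First digit goes 2, 3, 4, 5, 6, 7 → 8 (+1 each step, mod 10).
Second digit — +2 each step, mod 10: 3, 5, 7, 9, 1, 3 → 5.
Combining the parts gives 85.

85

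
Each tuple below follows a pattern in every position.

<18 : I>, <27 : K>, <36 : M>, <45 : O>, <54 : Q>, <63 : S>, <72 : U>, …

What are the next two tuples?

<81 : W>, <90 : Y>

First slot: +9 each step, so 18, 27, 36, 45, 54, 63, 72 → 81 → 90.
Letter: I, K, M, O, Q, S, U → W → Y (letters move forward 2 places in the alphabet).
So the next two tuples are <81 : W> and <90 : Y>.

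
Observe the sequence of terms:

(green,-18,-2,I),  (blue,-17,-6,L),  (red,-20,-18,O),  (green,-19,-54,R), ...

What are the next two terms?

(blue,-22,-162,U), (red,-21,-486,X)

Colour: repeats green → blue → red, so green, blue, red, green → blue → red.
Second coordinate — alternating steps +1, −3, +1, −3, …: -18, -17, -20, -19 → -22 → -21.
Third coordinate: ×3 each step, so -2, -6, -18, -54 → -162 → -486.
Letter: letters move forward 3 places in the alphabet, so I, L, O, R → U → X.
So the next two terms are (blue,-22,-162,U) and (red,-21,-486,X).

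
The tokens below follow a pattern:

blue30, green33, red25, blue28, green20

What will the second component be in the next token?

For the second component, alternating steps +3, −8, +3, −8, …: 30, 33, 25, 28, 20 → 23.

23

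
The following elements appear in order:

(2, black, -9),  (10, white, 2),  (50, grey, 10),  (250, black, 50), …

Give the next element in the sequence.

(1250, white, 250)

First value goes 2, 10, 50, 250 → 1250 (×5 each step).
For the shade, repeats black → white → grey: black, white, grey, black → white.
For the third value, always the previous value of the first value: -9, 2, 10, 50 → 250.
Combining the parts gives (1250, white, 250).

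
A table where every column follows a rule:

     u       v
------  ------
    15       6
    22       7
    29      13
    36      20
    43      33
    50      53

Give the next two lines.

57  86; 64  139

Column u — +7 each step: 15, 22, 29, 36, 43, 50 → 57 → 64.
Column v — each term is the sum of the two before it: 6, 7, 13, 20, 33, 53 → 86 → 139.
Putting the parts together: 57  86 and then 64  139.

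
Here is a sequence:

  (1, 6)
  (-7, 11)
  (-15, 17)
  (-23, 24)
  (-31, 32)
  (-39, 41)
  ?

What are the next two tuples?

(-47, 51), (-55, 62)

First entry: −8 each step, so 1, -7, -15, -23, -31, -39 → -47 → -55.
Second entry: differences are 5, 6, 7, … (increasing by 1 each time); 6, 11, 17, 24, 32, 41 → 51 → 62.
Putting the parts together: (-47, 51) and then (-55, 62).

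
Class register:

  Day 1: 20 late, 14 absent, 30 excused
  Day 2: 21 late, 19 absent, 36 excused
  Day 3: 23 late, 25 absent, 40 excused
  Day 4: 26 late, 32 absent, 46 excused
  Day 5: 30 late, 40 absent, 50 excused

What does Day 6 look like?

Late — differences are 1, 2, 3, … (increasing by 1 each time): 20, 21, 23, 26, 30 → 35.
For the absent, differences are 5, 6, 7, … (increasing by 1 each time): 14, 19, 25, 32, 40 → 49.
Excused: alternating steps +6, +4, +6, +4, …; 30, 36, 40, 46, 50 → 56.
Putting it together: 35 late, 49 absent, 56 excused.

35 late, 49 absent, 56 excused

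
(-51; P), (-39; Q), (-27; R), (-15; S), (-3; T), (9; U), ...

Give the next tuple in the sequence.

(21; V)

For the first part, +12 each step: -51, -39, -27, -15, -3, 9 → 21.
Letter: letters move forward 1 place in the alphabet, so P, Q, R, S, T, U → V.
Combining the parts gives (21; V).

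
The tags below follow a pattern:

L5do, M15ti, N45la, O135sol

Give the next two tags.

Letter — letters move forward 1 place in the alphabet: L, M, N, O → P → Q.
Second component goes 5, 15, 45, 135 → 405 → 1215 (×3 each step).
Note goes do, ti, la, sol → fa → mi (runs backward through the solfège scale do→ti).
So the next two tags are P405fa and Q1215mi.

P405fa then Q1215mi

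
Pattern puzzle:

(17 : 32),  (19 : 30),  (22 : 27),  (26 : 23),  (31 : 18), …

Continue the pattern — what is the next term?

(37 : 12)

First part: 17, 19, 22, 26, 31 → 37 (differences are 2, 3, 4, … (increasing by 1 each time)).
Second part: together with the first part always sums to 49; 32, 30, 27, 23, 18 → 12.
So the next term is (37 : 12).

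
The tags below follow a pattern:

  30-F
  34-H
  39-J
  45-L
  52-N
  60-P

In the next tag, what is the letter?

R

Letter: letters move forward 2 places in the alphabet; F, H, J, L, N, P → R.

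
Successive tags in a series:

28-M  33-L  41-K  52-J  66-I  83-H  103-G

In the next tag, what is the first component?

126

First component: 28, 33, 41, 52, 66, 83, 103 → 126 (differences are 5, 8, 11, … (increasing by 3 each time)).
Letter — letters move back 1 place in the alphabet: M, L, K, J, I, H, G → F.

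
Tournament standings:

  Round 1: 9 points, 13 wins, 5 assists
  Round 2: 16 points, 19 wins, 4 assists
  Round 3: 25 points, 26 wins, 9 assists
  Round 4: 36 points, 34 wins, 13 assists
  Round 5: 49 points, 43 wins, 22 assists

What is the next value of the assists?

Points: 9, 16, 25, 36, 49 → 64 (perfect squares: 3², 4², 5², …).
Wins: differences are 6, 7, 8, … (increasing by 1 each time), so 13, 19, 26, 34, 43 → 53.
Assists: each term is the sum of the two before it, so 5, 4, 9, 13, 22 → 35.

35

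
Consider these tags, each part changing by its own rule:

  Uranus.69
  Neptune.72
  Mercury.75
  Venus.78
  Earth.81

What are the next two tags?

For the planet, runs through the planets Mercury→Neptune: Uranus, Neptune, Mercury, Venus, Earth → Mars → Jupiter.
For the second component, +3 each step: 69, 72, 75, 78, 81 → 84 → 87.
So the next two tags are Mars.84 and Jupiter.87.

Mars.84, Jupiter.87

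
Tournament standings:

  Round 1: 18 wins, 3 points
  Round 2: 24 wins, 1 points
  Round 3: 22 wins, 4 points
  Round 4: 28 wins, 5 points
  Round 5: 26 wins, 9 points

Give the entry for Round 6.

For the wins, alternating steps +6, −2, +6, −2, …: 18, 24, 22, 28, 26 → 32.
Points — each term is the sum of the two before it: 3, 1, 4, 5, 9 → 14.
Combining the parts gives 32 wins, 14 points.

32 wins, 14 points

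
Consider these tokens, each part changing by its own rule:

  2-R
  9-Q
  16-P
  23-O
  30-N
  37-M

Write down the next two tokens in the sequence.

First component goes 2, 9, 16, 23, 30, 37 → 44 → 51 (+7 each step).
Letter: R, Q, P, O, N, M → L → K (letters move back 1 place in the alphabet).
So the next two tokens are 44-L and 51-K.

44-L then 51-K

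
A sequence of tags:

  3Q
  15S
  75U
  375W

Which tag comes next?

For the first component, ×5 each step: 3, 15, 75, 375 → 1875.
Letter — letters move forward 2 places in the alphabet: Q, S, U, W → Y.
Putting it together: 1875Y.

1875Y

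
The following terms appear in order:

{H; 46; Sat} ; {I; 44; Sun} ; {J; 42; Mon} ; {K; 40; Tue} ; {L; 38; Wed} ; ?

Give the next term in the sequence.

{M; 36; Thu}

For the letter, letters move forward 1 place in the alphabet: H, I, J, K, L → M.
Second slot goes 46, 44, 42, 40, 38 → 36 (−2 each step).
For the day, runs through the weekdays Mon→Sun: Sat, Sun, Mon, Tue, Wed → Thu.
So the next term is {M; 36; Thu}.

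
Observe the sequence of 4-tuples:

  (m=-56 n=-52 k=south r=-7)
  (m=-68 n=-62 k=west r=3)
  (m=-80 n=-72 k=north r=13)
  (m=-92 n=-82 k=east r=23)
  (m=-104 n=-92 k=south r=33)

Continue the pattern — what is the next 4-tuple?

For the m, −12 each step: -56, -68, -80, -92, -104 → -116.
N — −10 each step: -52, -62, -72, -82, -92 → -102.
K — repeats south → west → north → east: south, west, north, east, south → west.
R: -7, 3, 13, 23, 33 → 43 (+10 each step).
So the next 4-tuple is (m=-116 n=-102 k=west r=43).

(m=-116 n=-102 k=west r=43)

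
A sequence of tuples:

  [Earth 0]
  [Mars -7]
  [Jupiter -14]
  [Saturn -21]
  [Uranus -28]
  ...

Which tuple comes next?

[Neptune -35]

Planet goes Earth, Mars, Jupiter, Saturn, Uranus → Neptune (runs through the planets Mercury→Neptune).
Second part: −7 each step, so 0, -7, -14, -21, -28 → -35.
So the next tuple is [Neptune -35].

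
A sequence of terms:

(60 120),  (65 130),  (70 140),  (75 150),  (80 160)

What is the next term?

(85 170)

First component goes 60, 65, 70, 75, 80 → 85 (+5 each step).
Second component: always 2 × the first component; 120, 130, 140, 150, 160 → 170.
Putting it together: (85 170).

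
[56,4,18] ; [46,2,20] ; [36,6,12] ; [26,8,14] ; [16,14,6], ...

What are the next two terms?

[6,22,8], [-4,36,0]

First coordinate goes 56, 46, 36, 26, 16 → 6 → -4 (−10 each step).
Second coordinate — each term is the sum of the two before it: 4, 2, 6, 8, 14 → 22 → 36.
Third coordinate: 18, 20, 12, 14, 6 → 8 → 0 (alternating steps +2, −8, +2, −8, …).
So the next two terms are [6,22,8] and [-4,36,0].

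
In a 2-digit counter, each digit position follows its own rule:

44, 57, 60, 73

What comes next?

86

First digit: 4, 5, 6, 7 → 8 (+1 each step, mod 10).
Second digit: +3 each step, mod 10; 4, 7, 0, 3 → 6.
Combining the parts gives 86.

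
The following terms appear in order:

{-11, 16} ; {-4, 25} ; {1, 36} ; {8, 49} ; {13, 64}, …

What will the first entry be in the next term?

20

First entry — alternating steps +7, +5, +7, +5, …: -11, -4, 1, 8, 13 → 20.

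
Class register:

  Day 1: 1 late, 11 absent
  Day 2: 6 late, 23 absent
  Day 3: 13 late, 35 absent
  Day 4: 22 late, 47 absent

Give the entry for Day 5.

Late: 1, 6, 13, 22 → 33 (differences are 5, 7, 9, … (increasing by 2 each time)).
Absent goes 11, 23, 35, 47 → 59 (+12 each step).
Putting it together: 33 late, 59 absent.

33 late, 59 absent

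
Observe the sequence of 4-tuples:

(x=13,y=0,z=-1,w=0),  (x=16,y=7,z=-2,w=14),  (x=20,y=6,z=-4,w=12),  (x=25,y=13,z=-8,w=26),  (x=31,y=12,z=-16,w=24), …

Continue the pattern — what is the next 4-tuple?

(x=38,y=19,z=-32,w=38)

For the x, differences are 3, 4, 5, … (increasing by 1 each time): 13, 16, 20, 25, 31 → 38.
Y goes 0, 7, 6, 13, 12 → 19 (alternating steps +7, −1, +7, −1, …).
Z: ×2 each step, so -1, -2, -4, -8, -16 → -32.
W: always 2 × the y, so 0, 14, 12, 26, 24 → 38.
So the next 4-tuple is (x=38,y=19,z=-32,w=38).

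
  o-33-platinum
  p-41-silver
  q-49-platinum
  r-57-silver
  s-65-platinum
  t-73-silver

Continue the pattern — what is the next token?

Letter — letters move forward 1 place in the alphabet: o, p, q, r, s, t → u.
Second component goes 33, 41, 49, 57, 65, 73 → 81 (+8 each step).
Metal goes platinum, silver, platinum, silver, platinum, silver → platinum (alternates platinum ↔ silver).
Putting it together: u-81-platinum.

u-81-platinum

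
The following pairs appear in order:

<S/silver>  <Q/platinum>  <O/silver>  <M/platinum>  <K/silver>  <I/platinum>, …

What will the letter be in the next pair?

Letter: letters move back 2 places in the alphabet, so S, Q, O, M, K, I → G.
Metal: alternates silver ↔ platinum; silver, platinum, silver, platinum, silver, platinum → silver.

G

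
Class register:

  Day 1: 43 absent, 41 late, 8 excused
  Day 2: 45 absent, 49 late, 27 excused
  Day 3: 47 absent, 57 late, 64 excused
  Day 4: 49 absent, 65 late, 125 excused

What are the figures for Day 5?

Absent goes 43, 45, 47, 49 → 51 (+2 each step).
Late goes 41, 49, 57, 65 → 73 (+8 each step).
Excused — perfect cubes: 2³, 3³, 4³, …: 8, 27, 64, 125 → 216.
Combining the parts gives 51 absent, 73 late, 216 excused.

51 absent, 73 late, 216 excused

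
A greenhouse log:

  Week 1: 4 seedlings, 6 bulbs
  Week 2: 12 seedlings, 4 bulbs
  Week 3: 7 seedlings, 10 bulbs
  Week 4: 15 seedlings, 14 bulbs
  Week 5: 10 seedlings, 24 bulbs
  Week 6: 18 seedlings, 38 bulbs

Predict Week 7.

13 seedlings, 62 bulbs

For the seedlings, alternating steps +8, −5, +8, −5, …: 4, 12, 7, 15, 10, 18 → 13.
Bulbs: 6, 4, 10, 14, 24, 38 → 62 (each term is the sum of the two before it).
Putting it together: 13 seedlings, 62 bulbs.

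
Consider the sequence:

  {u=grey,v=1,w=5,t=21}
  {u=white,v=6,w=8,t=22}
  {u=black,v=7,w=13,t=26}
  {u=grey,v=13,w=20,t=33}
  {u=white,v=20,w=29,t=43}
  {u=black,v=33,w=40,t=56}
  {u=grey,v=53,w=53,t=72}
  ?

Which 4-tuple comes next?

{u=white,v=86,w=68,t=91}

For the u, repeats grey → white → black: grey, white, black, grey, white, black, grey → white.
For the v, each term is the sum of the two before it: 1, 6, 7, 13, 20, 33, 53 → 86.
W: differences are 3, 5, 7, … (increasing by 2 each time), so 5, 8, 13, 20, 29, 40, 53 → 68.
T — differences are 1, 4, 7, … (increasing by 3 each time): 21, 22, 26, 33, 43, 56, 72 → 91.
So the next 4-tuple is {u=white,v=86,w=68,t=91}.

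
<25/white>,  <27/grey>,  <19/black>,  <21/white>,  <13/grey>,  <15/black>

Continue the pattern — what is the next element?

First value — alternating steps +2, −8, +2, −8, …: 25, 27, 19, 21, 13, 15 → 7.
Shade — repeats white → grey → black: white, grey, black, white, grey, black → white.
So the next element is <7/white>.

<7/white>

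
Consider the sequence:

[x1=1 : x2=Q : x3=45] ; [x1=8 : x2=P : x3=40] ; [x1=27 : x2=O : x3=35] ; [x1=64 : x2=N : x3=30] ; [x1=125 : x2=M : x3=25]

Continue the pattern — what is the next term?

[x1=216 : x2=L : x3=20]

X1: perfect cubes: 1³, 2³, 3³, …, so 1, 8, 27, 64, 125 → 216.
X2: letters move back 1 place in the alphabet; Q, P, O, N, M → L.
X3 goes 45, 40, 35, 30, 25 → 20 (−5 each step).
Combining the parts gives [x1=216 : x2=L : x3=20].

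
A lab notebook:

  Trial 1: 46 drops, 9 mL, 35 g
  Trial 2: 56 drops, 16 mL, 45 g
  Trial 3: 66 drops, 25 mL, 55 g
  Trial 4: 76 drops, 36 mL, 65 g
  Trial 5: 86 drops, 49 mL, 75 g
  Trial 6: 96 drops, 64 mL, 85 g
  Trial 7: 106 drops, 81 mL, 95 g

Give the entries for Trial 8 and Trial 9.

116 drops, 100 mL, 105 g; 126 drops, 121 mL, 115 g

Drops goes 46, 56, 66, 76, 86, 96, 106 → 116 → 126 (+10 each step).
ML goes 9, 16, 25, 36, 49, 64, 81 → 100 → 121 (perfect squares: 3², 4², 5², …).
G goes 35, 45, 55, 65, 75, 85, 95 → 105 → 115 (always 11 less than the drops).
So the next two lines are 116 drops, 100 mL, 105 g and 126 drops, 121 mL, 115 g.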